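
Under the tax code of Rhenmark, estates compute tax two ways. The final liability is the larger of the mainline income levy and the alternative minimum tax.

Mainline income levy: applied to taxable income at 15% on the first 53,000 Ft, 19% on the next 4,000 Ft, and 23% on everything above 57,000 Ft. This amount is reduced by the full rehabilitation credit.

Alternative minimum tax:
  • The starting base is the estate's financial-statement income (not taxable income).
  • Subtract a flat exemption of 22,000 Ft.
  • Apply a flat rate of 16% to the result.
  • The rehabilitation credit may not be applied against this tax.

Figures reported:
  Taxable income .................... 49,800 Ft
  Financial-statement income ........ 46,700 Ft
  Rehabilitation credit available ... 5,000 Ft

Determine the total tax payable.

Alternative minimum tax:
  Base (financial-statement income): 46,700 Ft
  Less exemption 22,000 Ft → base 24,700 Ft
  24,700 Ft × 16% = 3,952 Ft

Mainline income levy:
  49,800 Ft × 15% = 7,470 Ft
  Less rehabilitation credit 5,000 Ft → 2,470 Ft

3,952 Ft > 2,470 Ft, so the alternative minimum tax is the binding amount.

3,952 Ft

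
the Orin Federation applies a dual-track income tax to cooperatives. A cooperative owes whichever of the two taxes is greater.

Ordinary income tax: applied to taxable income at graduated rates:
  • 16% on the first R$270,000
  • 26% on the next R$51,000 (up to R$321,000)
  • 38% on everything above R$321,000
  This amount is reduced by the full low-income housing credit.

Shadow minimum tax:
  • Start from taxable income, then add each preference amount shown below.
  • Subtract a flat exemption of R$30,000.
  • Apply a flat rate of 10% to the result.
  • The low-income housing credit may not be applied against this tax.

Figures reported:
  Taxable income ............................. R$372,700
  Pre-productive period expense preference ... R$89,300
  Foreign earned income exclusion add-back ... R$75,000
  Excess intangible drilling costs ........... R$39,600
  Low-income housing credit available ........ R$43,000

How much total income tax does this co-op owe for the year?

Ordinary income tax:
  R$270,000 × 16% = R$43,200
  R$51,000 × 26% = R$13,260
  R$51,700 × 38% = R$19,646
  → R$76,106
  Less low-income housing credit R$43,000 → R$33,106

Shadow minimum tax:
  Adjusted income: R$372,700 + R$89,300 + R$75,000 + R$39,600 = R$576,600
  Less exemption R$30,000 → base R$546,600
  R$546,600 × 10% = R$54,660

R$54,660 > R$33,106, so the shadow minimum tax is the binding amount.

R$54,660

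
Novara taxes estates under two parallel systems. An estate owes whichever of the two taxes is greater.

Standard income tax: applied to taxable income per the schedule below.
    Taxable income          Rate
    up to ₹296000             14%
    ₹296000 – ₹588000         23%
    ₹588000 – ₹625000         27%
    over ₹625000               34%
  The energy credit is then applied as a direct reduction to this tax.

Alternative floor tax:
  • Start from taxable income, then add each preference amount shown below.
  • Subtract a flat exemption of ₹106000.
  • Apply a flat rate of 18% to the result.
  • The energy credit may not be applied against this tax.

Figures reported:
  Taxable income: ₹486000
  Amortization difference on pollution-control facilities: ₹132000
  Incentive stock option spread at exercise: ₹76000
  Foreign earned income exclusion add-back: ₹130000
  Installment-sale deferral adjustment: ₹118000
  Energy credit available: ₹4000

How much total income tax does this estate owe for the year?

Alternative floor tax:
  Adjusted income: ₹486000 + ₹132000 + ₹76000 + ₹130000 + ₹118000 = ₹942000
  Less exemption ₹106000 → base ₹836000
  ₹836000 × 18% = ₹150480

Standard income tax:
  ₹296000 × 14% = ₹41440
  ₹190000 × 23% = ₹43700
  → ₹85140
  Less energy credit ₹4000 → ₹81140

₹150480 > ₹81140, so the alternative floor tax is the binding amount.

₹150480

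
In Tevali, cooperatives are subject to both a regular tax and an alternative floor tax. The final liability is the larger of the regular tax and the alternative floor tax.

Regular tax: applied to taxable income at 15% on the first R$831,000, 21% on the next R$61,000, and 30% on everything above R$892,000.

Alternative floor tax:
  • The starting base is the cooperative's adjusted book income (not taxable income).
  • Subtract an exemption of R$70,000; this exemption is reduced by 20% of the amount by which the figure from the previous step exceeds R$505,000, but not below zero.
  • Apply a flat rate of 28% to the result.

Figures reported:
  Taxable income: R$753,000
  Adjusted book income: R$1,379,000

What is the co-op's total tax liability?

R$386,120

Alternative floor tax:
  Base (adjusted book income): R$1,379,000
  Exemption: 20% × (R$1,379,000 − R$505,000) = R$174,800 ≥ R$70,000, so the exemption is fully phased out
  Base: R$1,379,000 − R$0 = R$1,379,000
  R$1,379,000 × 28% = R$386,120

Regular tax:
  R$753,000 × 15% = R$112,950

R$386,120 > R$112,950, so the alternative floor tax is the binding amount.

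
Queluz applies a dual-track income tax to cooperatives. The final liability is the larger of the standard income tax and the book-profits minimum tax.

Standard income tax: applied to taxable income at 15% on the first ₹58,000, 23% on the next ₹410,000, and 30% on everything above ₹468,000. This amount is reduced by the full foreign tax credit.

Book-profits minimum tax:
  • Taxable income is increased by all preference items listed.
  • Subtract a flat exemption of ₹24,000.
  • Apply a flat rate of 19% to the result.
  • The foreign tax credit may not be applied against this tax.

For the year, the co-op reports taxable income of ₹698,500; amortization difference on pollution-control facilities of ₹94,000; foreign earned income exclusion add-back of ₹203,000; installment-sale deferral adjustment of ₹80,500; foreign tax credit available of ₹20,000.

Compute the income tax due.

Book-profits minimum tax:
  Adjusted income: ₹698,500 + ₹94,000 + ₹203,000 + ₹80,500 = ₹1,076,000
  Less exemption ₹24,000 → base ₹1,052,000
  ₹1,052,000 × 19% = ₹199,880

Standard income tax:
  ₹58,000 × 15% = ₹8,700
  ₹410,000 × 23% = ₹94,300
  ₹230,500 × 30% = ₹69,150
  → ₹172,150
  Less foreign tax credit ₹20,000 → ₹152,150

₹199,880 > ₹152,150, so the book-profits minimum tax is the binding amount.

₹199,880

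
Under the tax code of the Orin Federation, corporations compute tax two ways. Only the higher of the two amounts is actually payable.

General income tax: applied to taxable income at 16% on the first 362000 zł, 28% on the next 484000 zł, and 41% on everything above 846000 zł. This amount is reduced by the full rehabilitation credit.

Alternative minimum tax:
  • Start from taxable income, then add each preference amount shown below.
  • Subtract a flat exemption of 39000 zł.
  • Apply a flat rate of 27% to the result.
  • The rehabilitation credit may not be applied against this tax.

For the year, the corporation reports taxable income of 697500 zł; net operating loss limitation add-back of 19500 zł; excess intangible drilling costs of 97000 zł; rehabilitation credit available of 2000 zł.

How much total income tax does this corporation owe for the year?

209250 zł

Alternative minimum tax:
  Adjusted income: 697500 zł + 19500 zł + 97000 zł = 814000 zł
  Less exemption 39000 zł → base 775000 zł
  775000 zł × 27% = 209250 zł

General income tax:
  362000 zł × 16% = 57920 zł
  335500 zł × 28% = 93940 zł
  → 151860 zł
  Less rehabilitation credit 2000 zł → 149860 zł

209250 zł > 149860 zł, so the alternative minimum tax is the binding amount.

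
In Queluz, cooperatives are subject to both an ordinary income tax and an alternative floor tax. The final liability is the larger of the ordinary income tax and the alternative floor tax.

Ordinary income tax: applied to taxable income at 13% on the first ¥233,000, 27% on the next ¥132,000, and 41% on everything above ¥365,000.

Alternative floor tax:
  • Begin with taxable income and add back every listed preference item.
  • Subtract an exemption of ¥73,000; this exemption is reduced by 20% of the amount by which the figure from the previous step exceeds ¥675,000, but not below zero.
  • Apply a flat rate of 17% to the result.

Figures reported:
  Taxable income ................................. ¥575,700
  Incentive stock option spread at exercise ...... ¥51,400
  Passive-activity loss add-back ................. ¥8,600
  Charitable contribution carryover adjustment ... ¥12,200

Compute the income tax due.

Ordinary income tax:
  ¥233,000 × 13% = ¥30,290
  ¥132,000 × 27% = ¥35,640
  ¥210,700 × 41% = ¥86,387
  → ¥152,317

Alternative floor tax:
  Adjusted income: ¥575,700 + ¥51,400 + ¥8,600 + ¥12,200 = ¥647,900
  Exemption: ¥647,900 ≤ ¥675,000, so full ¥73,000 applies
  Base: ¥647,900 − ¥73,000 = ¥574,900
  ¥574,900 × 17% = ¥97,733

¥152,317 > ¥97,733, so the ordinary income tax governs.

¥152,317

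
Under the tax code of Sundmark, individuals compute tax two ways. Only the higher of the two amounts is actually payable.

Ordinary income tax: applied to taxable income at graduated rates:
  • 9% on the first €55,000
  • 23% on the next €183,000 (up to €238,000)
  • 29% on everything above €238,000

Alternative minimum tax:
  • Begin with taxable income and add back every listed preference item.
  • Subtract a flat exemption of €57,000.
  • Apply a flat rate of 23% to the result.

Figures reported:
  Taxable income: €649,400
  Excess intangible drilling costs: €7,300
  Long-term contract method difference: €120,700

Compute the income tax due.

€166,346

Ordinary income tax:
  €55,000 × 9% = €4,950
  €183,000 × 23% = €42,090
  €411,400 × 29% = €119,306
  → €166,346

Alternative minimum tax:
  Adjusted income: €649,400 + €7,300 + €120,700 = €777,400
  Less exemption €57,000 → base €720,400
  €720,400 × 23% = €165,692

€166,346 > €165,692, so the ordinary income tax governs.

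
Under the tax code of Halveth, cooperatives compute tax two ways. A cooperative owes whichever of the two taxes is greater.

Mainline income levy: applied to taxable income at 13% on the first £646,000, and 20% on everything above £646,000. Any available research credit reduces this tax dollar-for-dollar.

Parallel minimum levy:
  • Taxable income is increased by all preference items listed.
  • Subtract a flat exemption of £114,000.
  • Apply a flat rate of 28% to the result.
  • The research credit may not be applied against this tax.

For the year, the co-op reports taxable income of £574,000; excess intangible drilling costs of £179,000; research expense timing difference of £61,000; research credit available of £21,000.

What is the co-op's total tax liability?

£196,000

Parallel minimum levy:
  Adjusted income: £574,000 + £179,000 + £61,000 = £814,000
  Less exemption £114,000 → base £700,000
  £700,000 × 28% = £196,000

Mainline income levy:
  £574,000 × 13% = £74,620
  Less research credit £21,000 → £53,620

£196,000 > £53,620, so the parallel minimum levy is the binding amount.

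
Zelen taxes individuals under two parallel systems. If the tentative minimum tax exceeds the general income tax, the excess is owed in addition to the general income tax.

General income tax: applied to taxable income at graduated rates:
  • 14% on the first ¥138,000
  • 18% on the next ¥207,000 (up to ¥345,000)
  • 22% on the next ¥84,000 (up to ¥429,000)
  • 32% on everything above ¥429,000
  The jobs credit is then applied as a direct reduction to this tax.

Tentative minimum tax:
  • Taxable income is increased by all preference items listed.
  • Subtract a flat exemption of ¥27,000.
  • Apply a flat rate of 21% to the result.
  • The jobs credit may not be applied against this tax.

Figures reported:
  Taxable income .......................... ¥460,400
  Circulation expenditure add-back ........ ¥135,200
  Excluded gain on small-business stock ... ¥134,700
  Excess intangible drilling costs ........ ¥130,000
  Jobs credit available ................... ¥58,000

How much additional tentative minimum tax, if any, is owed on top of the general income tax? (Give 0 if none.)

¥147,885

Tentative minimum tax:
  Adjusted income: ¥460,400 + ¥135,200 + ¥134,700 + ¥130,000 = ¥860,300
  Less exemption ¥27,000 → base ¥833,300
  ¥833,300 × 21% = ¥174,993

General income tax:
  ¥138,000 × 14% = ¥19,320
  ¥207,000 × 18% = ¥37,260
  ¥84,000 × 22% = ¥18,480
  ¥31,400 × 32% = ¥10,048
  → ¥85,108
  Less jobs credit ¥58,000 → ¥27,108

Excess of tentative minimum tax over general income tax: ¥174,993 − ¥27,108 = ¥147,885.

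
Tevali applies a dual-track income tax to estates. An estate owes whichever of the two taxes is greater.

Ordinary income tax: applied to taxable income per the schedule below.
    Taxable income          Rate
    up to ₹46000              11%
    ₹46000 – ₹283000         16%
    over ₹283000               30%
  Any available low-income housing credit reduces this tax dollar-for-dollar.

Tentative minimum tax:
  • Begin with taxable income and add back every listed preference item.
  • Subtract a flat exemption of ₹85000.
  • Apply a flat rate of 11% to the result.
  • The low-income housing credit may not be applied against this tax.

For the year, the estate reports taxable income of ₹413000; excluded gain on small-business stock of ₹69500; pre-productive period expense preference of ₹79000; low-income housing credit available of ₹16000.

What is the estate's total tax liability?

₹65980

Ordinary income tax:
  ₹46000 × 11% = ₹5060
  ₹237000 × 16% = ₹37920
  ₹130000 × 30% = ₹39000
  → ₹81980
  Less low-income housing credit ₹16000 → ₹65980

Tentative minimum tax:
  Adjusted income: ₹413000 + ₹69500 + ₹79000 = ₹561500
  Less exemption ₹85000 → base ₹476500
  ₹476500 × 11% = ₹52415

₹65980 > ₹52415, so the ordinary income tax governs.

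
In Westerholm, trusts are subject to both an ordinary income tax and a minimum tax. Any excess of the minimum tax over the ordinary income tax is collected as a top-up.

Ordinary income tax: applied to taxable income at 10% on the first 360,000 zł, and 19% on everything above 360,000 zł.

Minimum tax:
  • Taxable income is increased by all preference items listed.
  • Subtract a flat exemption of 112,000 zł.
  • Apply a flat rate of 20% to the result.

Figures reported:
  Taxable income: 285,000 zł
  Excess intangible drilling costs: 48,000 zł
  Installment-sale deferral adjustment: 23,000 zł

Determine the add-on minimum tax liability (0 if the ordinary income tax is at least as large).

Ordinary income tax:
  285,000 zł × 10% = 28,500 zł

Minimum tax:
  Adjusted income: 285,000 zł + 48,000 zł + 23,000 zł = 356,000 zł
  Less exemption 112,000 zł → base 244,000 zł
  244,000 zł × 20% = 48,800 zł

Excess of minimum tax over ordinary income tax: 48,800 zł − 28,500 zł = 20,300 zł.

20,300 zł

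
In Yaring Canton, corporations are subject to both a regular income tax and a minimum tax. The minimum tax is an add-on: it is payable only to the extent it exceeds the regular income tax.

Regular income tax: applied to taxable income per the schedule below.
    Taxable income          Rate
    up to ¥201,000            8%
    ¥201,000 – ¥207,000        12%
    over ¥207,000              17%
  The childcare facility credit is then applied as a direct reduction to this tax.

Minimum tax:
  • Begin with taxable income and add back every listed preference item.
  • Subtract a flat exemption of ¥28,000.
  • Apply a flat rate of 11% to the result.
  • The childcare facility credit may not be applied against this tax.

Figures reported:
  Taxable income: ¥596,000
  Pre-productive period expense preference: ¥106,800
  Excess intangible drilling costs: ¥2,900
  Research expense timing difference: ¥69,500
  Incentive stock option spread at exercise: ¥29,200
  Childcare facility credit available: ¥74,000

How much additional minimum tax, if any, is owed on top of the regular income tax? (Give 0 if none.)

Regular income tax:
  ¥201,000 × 8% = ¥16,080
  ¥6,000 × 12% = ¥720
  ¥389,000 × 17% = ¥66,130
  → ¥82,930
  Less childcare facility credit ¥74,000 → ¥8,930

Minimum tax:
  Adjusted income: ¥596,000 + ¥106,800 + ¥2,900 + ¥69,500 + ¥29,200 = ¥804,400
  Less exemption ¥28,000 → base ¥776,400
  ¥776,400 × 11% = ¥85,404

Excess of minimum tax over regular income tax: ¥85,404 − ¥8,930 = ¥76,474.

¥76,474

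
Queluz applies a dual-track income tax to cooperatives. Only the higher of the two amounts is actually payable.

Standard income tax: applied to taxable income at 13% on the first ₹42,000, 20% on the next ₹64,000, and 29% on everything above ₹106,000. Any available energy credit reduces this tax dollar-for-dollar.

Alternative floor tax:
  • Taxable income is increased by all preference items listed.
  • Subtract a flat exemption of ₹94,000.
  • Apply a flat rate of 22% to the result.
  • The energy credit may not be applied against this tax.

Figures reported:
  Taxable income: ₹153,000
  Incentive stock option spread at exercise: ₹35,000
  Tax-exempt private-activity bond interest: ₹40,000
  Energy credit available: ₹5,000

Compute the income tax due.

Standard income tax:
  ₹42,000 × 13% = ₹5,460
  ₹64,000 × 20% = ₹12,800
  ₹47,000 × 29% = ₹13,630
  → ₹31,890
  Less energy credit ₹5,000 → ₹26,890

Alternative floor tax:
  Adjusted income: ₹153,000 + ₹35,000 + ₹40,000 = ₹228,000
  Less exemption ₹94,000 → base ₹134,000
  ₹134,000 × 22% = ₹29,480

₹29,480 > ₹26,890, so the alternative floor tax is the binding amount.

₹29,480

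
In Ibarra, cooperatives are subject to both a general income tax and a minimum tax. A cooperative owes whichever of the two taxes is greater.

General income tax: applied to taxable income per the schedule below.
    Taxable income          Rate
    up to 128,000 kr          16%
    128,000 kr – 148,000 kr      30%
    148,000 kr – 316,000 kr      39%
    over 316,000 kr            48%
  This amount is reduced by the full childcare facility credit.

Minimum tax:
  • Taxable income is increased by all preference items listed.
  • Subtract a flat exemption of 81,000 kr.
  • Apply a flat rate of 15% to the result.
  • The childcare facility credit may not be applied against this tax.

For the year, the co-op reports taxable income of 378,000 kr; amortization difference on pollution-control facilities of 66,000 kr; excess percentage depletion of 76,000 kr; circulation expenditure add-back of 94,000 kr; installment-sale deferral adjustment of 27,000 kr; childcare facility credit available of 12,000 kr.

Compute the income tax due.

General income tax:
  128,000 kr × 16% = 20,480 kr
  20,000 kr × 30% = 6,000 kr
  168,000 kr × 39% = 65,520 kr
  62,000 kr × 48% = 29,760 kr
  → 121,760 kr
  Less childcare facility credit 12,000 kr → 109,760 kr

Minimum tax:
  Adjusted income: 378,000 kr + 66,000 kr + 76,000 kr + 94,000 kr + 27,000 kr = 641,000 kr
  Less exemption 81,000 kr → base 560,000 kr
  560,000 kr × 15% = 84,000 kr

109,760 kr > 84,000 kr, so the general income tax governs.

109,760 kr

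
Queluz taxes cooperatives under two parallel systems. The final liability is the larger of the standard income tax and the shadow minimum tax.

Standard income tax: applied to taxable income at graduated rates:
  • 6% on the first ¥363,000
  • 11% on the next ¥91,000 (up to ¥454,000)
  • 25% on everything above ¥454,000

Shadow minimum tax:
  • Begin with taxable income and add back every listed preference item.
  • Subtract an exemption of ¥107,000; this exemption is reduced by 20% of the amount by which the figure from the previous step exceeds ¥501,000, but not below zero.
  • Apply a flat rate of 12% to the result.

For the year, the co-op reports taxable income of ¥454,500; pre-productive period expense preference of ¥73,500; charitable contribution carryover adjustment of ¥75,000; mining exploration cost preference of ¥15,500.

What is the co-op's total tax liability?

¥64,200

Standard income tax:
  ¥363,000 × 6% = ¥21,780
  ¥91,000 × 11% = ¥10,010
  ¥500 × 25% = ¥125
  → ¥31,915

Shadow minimum tax:
  Adjusted income: ¥454,500 + ¥73,500 + ¥75,000 + ¥15,500 = ¥618,500
  Exemption: ¥107,000 − 20% × (¥618,500 − ¥501,000) = ¥107,000 − ¥23,500 = ¥83,500
  Base: ¥618,500 − ¥83,500 = ¥535,000
  ¥535,000 × 12% = ¥64,200

¥64,200 > ¥31,915, so the shadow minimum tax is the binding amount.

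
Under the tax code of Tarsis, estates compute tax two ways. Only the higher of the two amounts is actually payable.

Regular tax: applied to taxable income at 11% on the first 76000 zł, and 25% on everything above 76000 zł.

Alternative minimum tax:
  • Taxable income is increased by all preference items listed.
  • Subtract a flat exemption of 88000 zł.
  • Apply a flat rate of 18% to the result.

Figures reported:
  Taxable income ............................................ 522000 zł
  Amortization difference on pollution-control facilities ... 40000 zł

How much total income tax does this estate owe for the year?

119860 zł

Alternative minimum tax:
  Adjusted income: 522000 zł + 40000 zł = 562000 zł
  Less exemption 88000 zł → base 474000 zł
  474000 zł × 18% = 85320 zł

Regular tax:
  76000 zł × 11% = 8360 zł
  446000 zł × 25% = 111500 zł
  → 119860 zł

119860 zł > 85320 zł, so the regular tax governs.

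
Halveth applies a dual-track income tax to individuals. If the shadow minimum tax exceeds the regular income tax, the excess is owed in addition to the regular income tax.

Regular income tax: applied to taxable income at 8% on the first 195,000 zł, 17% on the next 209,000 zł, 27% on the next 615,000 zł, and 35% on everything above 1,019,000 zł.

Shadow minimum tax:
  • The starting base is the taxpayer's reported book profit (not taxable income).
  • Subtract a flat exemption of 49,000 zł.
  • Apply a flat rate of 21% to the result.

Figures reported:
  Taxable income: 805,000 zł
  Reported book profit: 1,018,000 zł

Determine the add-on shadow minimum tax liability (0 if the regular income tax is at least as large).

44,090 zł

Regular income tax:
  195,000 zł × 8% = 15,600 zł
  209,000 zł × 17% = 35,530 zł
  401,000 zł × 27% = 108,270 zł
  → 159,400 zł

Shadow minimum tax:
  Base (reported book profit): 1,018,000 zł
  Less exemption 49,000 zł → base 969,000 zł
  969,000 zł × 21% = 203,490 zł

Excess of shadow minimum tax over regular income tax: 203,490 zł − 159,400 zł = 44,090 zł.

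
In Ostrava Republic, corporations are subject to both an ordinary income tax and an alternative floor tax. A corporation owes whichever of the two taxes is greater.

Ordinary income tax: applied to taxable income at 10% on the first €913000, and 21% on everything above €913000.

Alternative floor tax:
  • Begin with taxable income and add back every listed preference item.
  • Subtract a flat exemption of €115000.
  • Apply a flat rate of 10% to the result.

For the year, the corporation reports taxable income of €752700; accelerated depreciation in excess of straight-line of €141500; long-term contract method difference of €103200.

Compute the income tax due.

€88240

Alternative floor tax:
  Adjusted income: €752700 + €141500 + €103200 = €997400
  Less exemption €115000 → base €882400
  €882400 × 10% = €88240

Ordinary income tax:
  €752700 × 10% = €75270

€88240 > €75270, so the alternative floor tax is the binding amount.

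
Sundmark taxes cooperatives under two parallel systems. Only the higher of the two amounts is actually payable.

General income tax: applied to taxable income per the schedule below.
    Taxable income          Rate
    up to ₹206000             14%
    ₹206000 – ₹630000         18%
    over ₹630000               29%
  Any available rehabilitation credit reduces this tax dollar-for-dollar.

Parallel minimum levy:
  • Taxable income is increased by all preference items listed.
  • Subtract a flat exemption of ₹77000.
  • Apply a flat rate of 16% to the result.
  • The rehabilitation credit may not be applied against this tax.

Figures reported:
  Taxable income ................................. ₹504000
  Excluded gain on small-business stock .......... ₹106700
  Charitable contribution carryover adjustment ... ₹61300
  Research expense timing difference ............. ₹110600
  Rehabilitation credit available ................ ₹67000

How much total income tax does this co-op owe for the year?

₹112896

General income tax:
  ₹206000 × 14% = ₹28840
  ₹298000 × 18% = ₹53640
  → ₹82480
  Less rehabilitation credit ₹67000 → ₹15480

Parallel minimum levy:
  Adjusted income: ₹504000 + ₹106700 + ₹61300 + ₹110600 = ₹782600
  Less exemption ₹77000 → base ₹705600
  ₹705600 × 16% = ₹112896

₹112896 > ₹15480, so the parallel minimum levy is the binding amount.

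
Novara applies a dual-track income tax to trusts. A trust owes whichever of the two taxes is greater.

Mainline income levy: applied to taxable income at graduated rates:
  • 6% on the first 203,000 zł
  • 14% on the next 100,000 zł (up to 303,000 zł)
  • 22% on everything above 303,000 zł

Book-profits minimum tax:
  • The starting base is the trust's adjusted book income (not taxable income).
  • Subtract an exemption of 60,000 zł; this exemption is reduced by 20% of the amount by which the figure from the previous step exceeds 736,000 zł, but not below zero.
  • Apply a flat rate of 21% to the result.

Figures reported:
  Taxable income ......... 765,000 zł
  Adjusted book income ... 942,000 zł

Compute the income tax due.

193,872 zł

Book-profits minimum tax:
  Base (adjusted book income): 942,000 zł
  Exemption: 60,000 zł − 20% × (942,000 zł − 736,000 zł) = 60,000 zł − 41,200 zł = 18,800 zł
  Base: 942,000 zł − 18,800 zł = 923,200 zł
  923,200 zł × 21% = 193,872 zł

Mainline income levy:
  203,000 zł × 6% = 12,180 zł
  100,000 zł × 14% = 14,000 zł
  462,000 zł × 22% = 101,640 zł
  → 127,820 zł

193,872 zł > 127,820 zł, so the book-profits minimum tax is the binding amount.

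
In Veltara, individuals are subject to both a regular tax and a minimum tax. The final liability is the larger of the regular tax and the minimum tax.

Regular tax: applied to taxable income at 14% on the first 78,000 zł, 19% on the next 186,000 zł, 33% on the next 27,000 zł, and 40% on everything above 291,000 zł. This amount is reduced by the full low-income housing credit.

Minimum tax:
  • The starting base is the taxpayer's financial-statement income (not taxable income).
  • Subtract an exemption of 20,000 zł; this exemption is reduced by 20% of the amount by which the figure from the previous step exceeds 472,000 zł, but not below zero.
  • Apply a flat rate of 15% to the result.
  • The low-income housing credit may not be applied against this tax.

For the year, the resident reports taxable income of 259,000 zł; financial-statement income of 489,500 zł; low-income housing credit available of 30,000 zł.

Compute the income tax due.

Regular tax:
  78,000 zł × 14% = 10,920 zł
  181,000 zł × 19% = 34,390 zł
  → 45,310 zł
  Less low-income housing credit 30,000 zł → 15,310 zł

Minimum tax:
  Base (financial-statement income): 489,500 zł
  Exemption: 20,000 zł − 20% × (489,500 zł − 472,000 zł) = 20,000 zł − 3,500 zł = 16,500 zł
  Base: 489,500 zł − 16,500 zł = 473,000 zł
  473,000 zł × 15% = 70,950 zł

70,950 zł > 15,310 zł, so the minimum tax is the binding amount.

70,950 zł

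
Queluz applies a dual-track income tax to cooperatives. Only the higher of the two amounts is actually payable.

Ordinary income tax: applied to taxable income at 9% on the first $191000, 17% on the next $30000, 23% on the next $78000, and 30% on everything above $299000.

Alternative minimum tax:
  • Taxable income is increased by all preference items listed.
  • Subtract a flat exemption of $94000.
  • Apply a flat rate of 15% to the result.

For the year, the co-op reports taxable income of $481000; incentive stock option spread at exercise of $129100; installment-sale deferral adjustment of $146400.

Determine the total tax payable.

$99375

Ordinary income tax:
  $191000 × 9% = $17190
  $30000 × 17% = $5100
  $78000 × 23% = $17940
  $182000 × 30% = $54600
  → $94830

Alternative minimum tax:
  Adjusted income: $481000 + $129100 + $146400 = $756500
  Less exemption $94000 → base $662500
  $662500 × 15% = $99375

$99375 > $94830, so the alternative minimum tax is the binding amount.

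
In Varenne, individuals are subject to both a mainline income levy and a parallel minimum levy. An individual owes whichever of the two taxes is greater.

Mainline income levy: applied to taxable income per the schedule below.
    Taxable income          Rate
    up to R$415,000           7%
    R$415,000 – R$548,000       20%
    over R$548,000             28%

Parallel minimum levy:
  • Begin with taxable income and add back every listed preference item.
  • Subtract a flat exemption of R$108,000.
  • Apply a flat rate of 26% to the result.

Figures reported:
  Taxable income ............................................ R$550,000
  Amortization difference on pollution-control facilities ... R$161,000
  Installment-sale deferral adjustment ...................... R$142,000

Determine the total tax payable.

Mainline income levy:
  R$415,000 × 7% = R$29,050
  R$133,000 × 20% = R$26,600
  R$2,000 × 28% = R$560
  → R$56,210

Parallel minimum levy:
  Adjusted income: R$550,000 + R$161,000 + R$142,000 = R$853,000
  Less exemption R$108,000 → base R$745,000
  R$745,000 × 26% = R$193,700

R$193,700 > R$56,210, so the parallel minimum levy is the binding amount.

R$193,700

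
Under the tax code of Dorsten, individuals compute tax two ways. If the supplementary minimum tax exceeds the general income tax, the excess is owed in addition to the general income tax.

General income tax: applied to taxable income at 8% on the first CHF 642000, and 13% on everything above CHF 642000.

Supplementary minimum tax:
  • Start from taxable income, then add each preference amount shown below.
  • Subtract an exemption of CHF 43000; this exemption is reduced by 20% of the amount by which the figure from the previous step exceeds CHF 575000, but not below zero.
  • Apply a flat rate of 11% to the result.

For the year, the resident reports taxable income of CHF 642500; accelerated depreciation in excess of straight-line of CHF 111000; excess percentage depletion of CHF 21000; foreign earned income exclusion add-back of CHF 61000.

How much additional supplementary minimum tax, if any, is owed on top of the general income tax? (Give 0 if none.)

CHF 40480

General income tax:
  CHF 642000 × 8% = CHF 51360
  CHF 500 × 13% = CHF 65
  → CHF 51425

Supplementary minimum tax:
  Adjusted income: CHF 642500 + CHF 111000 + CHF 21000 + CHF 61000 = CHF 835500
  Exemption: 20% × (CHF 835500 − CHF 575000) = CHF 52100 ≥ CHF 43000, so the exemption is fully phased out
  Base: CHF 835500 − CHF 0 = CHF 835500
  CHF 835500 × 11% = CHF 91905

Excess of supplementary minimum tax over general income tax: CHF 91905 − CHF 51425 = CHF 40480.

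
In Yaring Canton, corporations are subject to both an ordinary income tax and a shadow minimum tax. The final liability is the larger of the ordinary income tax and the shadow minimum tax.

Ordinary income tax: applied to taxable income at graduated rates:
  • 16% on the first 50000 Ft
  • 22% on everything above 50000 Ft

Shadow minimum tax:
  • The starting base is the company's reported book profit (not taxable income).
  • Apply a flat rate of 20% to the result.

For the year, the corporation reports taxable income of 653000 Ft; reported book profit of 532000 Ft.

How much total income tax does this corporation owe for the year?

Shadow minimum tax:
  Base (reported book profit): 532000 Ft
  532000 Ft × 20% = 106400 Ft

Ordinary income tax:
  50000 Ft × 16% = 8000 Ft
  603000 Ft × 22% = 132660 Ft
  → 140660 Ft

140660 Ft > 106400 Ft, so the ordinary income tax governs.

140660 Ft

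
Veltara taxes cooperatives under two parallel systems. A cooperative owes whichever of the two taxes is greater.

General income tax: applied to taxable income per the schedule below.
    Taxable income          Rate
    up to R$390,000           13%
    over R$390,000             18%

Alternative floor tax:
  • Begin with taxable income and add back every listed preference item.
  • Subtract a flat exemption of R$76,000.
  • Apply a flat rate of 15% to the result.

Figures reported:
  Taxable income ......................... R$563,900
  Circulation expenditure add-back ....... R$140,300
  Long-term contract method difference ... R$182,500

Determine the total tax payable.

R$121,605

Alternative floor tax:
  Adjusted income: R$563,900 + R$140,300 + R$182,500 = R$886,700
  Less exemption R$76,000 → base R$810,700
  R$810,700 × 15% = R$121,605

General income tax:
  R$390,000 × 13% = R$50,700
  R$173,900 × 18% = R$31,302
  → R$82,002

R$121,605 > R$82,002, so the alternative floor tax is the binding amount.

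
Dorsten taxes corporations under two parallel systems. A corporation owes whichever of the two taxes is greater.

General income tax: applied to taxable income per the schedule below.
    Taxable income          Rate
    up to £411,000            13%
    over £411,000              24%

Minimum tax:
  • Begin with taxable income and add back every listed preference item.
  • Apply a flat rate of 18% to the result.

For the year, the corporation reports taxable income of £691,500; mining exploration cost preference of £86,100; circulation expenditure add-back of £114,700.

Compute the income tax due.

General income tax:
  £411,000 × 13% = £53,430
  £280,500 × 24% = £67,320
  → £120,750

Minimum tax:
  Adjusted income: £691,500 + £86,100 + £114,700 = £892,300
  £892,300 × 18% = £160,614

£160,614 > £120,750, so the minimum tax is the binding amount.

£160,614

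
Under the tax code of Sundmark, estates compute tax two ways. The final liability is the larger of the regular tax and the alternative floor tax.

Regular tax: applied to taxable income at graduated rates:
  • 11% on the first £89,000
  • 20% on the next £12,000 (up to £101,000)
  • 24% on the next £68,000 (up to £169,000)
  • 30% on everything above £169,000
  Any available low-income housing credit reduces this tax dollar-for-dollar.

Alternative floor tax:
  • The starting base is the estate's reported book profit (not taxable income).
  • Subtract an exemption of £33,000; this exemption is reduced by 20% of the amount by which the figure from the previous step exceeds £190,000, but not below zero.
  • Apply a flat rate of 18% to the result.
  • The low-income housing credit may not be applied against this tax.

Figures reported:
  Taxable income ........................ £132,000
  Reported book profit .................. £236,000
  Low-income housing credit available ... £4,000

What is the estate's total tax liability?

£38,196

Alternative floor tax:
  Base (reported book profit): £236,000
  Exemption: £33,000 − 20% × (£236,000 − £190,000) = £33,000 − £9,200 = £23,800
  Base: £236,000 − £23,800 = £212,200
  £212,200 × 18% = £38,196

Regular tax:
  £89,000 × 11% = £9,790
  £12,000 × 20% = £2,400
  £31,000 × 24% = £7,440
  → £19,630
  Less low-income housing credit £4,000 → £15,630

£38,196 > £15,630, so the alternative floor tax is the binding amount.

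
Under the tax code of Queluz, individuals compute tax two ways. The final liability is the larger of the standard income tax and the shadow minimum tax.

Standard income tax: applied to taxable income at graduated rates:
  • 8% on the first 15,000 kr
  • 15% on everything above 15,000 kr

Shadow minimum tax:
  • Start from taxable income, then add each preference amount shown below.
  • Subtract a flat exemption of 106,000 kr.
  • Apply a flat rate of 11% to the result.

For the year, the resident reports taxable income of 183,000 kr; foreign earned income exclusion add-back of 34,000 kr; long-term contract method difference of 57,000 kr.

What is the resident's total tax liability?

26,400 kr

Standard income tax:
  15,000 kr × 8% = 1,200 kr
  168,000 kr × 15% = 25,200 kr
  → 26,400 kr

Shadow minimum tax:
  Adjusted income: 183,000 kr + 34,000 kr + 57,000 kr = 274,000 kr
  Less exemption 106,000 kr → base 168,000 kr
  168,000 kr × 11% = 18,480 kr

26,400 kr > 18,480 kr, so the standard income tax governs.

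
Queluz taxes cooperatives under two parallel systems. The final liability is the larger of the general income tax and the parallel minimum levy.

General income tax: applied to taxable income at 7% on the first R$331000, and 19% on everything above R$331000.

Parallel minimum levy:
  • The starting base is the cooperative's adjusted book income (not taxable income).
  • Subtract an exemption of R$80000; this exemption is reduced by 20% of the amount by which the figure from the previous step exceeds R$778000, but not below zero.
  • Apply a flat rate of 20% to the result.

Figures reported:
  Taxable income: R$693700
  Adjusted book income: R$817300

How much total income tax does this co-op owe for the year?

R$149032

General income tax:
  R$331000 × 7% = R$23170
  R$362700 × 19% = R$68913
  → R$92083

Parallel minimum levy:
  Base (adjusted book income): R$817300
  Exemption: R$80000 − 20% × (R$817300 − R$778000) = R$80000 − R$7860 = R$72140
  Base: R$817300 − R$72140 = R$745160
  R$745160 × 20% = R$149032

R$149032 > R$92083, so the parallel minimum levy is the binding amount.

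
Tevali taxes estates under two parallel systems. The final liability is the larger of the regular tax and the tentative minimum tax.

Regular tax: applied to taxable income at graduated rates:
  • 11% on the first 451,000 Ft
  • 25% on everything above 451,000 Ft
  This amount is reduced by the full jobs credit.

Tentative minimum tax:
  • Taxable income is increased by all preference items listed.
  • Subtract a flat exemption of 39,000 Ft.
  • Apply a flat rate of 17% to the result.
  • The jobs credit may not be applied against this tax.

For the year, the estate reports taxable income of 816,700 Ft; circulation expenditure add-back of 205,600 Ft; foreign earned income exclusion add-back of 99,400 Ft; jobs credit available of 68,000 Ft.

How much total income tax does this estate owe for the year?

Regular tax:
  451,000 Ft × 11% = 49,610 Ft
  365,700 Ft × 25% = 91,425 Ft
  → 141,035 Ft
  Less jobs credit 68,000 Ft → 73,035 Ft

Tentative minimum tax:
  Adjusted income: 816,700 Ft + 205,600 Ft + 99,400 Ft = 1,121,700 Ft
  Less exemption 39,000 Ft → base 1,082,700 Ft
  1,082,700 Ft × 17% = 184,059 Ft

184,059 Ft > 73,035 Ft, so the tentative minimum tax is the binding amount.

184,059 Ft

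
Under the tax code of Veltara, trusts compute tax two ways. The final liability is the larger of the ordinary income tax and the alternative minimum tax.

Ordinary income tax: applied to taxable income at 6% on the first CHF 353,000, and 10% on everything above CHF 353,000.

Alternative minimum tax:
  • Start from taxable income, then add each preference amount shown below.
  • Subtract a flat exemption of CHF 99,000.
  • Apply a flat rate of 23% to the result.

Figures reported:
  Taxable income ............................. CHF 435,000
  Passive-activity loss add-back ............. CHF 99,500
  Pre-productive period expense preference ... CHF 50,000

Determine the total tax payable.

Ordinary income tax:
  CHF 353,000 × 6% = CHF 21,180
  CHF 82,000 × 10% = CHF 8,200
  → CHF 29,380

Alternative minimum tax:
  Adjusted income: CHF 435,000 + CHF 99,500 + CHF 50,000 = CHF 584,500
  Less exemption CHF 99,000 → base CHF 485,500
  CHF 485,500 × 23% = CHF 111,665

CHF 111,665 > CHF 29,380, so the alternative minimum tax is the binding amount.

CHF 111,665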